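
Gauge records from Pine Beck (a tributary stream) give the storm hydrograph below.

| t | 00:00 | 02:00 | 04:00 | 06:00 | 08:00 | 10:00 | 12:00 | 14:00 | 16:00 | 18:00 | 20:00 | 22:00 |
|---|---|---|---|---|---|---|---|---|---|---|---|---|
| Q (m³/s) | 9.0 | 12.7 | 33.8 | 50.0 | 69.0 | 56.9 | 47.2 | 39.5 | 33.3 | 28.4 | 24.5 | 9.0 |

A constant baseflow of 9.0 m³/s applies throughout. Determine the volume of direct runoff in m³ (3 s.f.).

V ≈ 2.20 × 10^6 m³

Direct-runoff ordinates (Q − Q_b): 0.0, 3.7, 24.8, 41.0, 60.0, 47.9, 38.2, 30.5, 24.3, 19.4, 15.5, 0.0 m³/s.
ΣQ_DR = 305.3 m³/s.
With Δt = 2 h = 7200 s, V = ΣQ_DR · Δt = 305.3 × 7200 = 2.20 × 10^6 m³.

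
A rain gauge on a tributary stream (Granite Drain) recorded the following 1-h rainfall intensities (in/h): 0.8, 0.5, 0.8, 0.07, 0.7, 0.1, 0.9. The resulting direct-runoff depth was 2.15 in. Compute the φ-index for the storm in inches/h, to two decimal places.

Only the 5 blocks with intensity above φ contribute runoff: 0.8, 0.5, 0.8, 0.7, 0.9 in/h.
Σ(I−φ)·Δt = d  ⇒  (0.8+0.5+0.8+0.7+0.9 − 5φ)·1 = 2.15
φ = (3.700 − 2.15/1) / 5 = 0.31 in/h.

φ ≈ 0.31 in/h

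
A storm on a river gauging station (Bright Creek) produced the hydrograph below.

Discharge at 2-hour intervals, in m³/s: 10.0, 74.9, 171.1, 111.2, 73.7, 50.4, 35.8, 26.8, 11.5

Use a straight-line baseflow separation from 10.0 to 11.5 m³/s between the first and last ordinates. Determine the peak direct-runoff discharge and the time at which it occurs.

Q_p = 160.72 m³/s at t = 4 h

Subtracting baseflow gives direct-runoff ordinates: 0.00, 64.71, 160.72, 100.64, 62.95, 39.46, 24.68, 15.49, 0.00 m³/s.
The maximum is 160.72 m³/s, occurring at the reading for t = 4 h.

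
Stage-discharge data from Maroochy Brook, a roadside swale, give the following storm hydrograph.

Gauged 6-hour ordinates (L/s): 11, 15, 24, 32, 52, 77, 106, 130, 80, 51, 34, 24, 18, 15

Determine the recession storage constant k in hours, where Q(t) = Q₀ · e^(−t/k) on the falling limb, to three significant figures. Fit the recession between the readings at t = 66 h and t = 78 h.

On the falling limb, Q drops from 24 to 15 L/s between t = 66 h and t = 78 h (Δt = 12 h).
k = −Δt / ln(Q₂/Q₁) = −12 / ln(15/24) = 25.5 h.

k ≈ 25.5 h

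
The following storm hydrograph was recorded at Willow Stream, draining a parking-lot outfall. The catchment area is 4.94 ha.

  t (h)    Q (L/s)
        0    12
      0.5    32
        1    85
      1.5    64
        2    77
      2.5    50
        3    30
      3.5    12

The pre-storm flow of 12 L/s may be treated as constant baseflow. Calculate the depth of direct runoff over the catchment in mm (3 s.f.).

Direct runoff: 0.0, 20.0, 73.0, 52.0, 65.0, 38.0, 18.0, 0.0 L/s; ΣQ_DR = 266.0 L/s.
V = ΣQ_DR · Δt = 266.0 × 1800 s = 4.788 × 10^5 L.
Over A = 4.94 ha, depth = V / A = 9.69 mm.

d ≈ 9.69 mm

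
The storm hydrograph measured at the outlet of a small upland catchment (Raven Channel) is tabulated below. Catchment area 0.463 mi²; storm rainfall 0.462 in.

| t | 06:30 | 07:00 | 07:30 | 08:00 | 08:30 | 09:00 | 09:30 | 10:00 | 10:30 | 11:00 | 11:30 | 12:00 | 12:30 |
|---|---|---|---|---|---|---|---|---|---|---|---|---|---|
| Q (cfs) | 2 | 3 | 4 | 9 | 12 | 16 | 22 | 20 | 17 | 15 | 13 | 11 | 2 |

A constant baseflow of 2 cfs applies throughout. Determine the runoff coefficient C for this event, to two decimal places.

C ≈ 0.43

ΣQ_DR = 120.0 cfs; V = ΣQ_DR·Δt = 2.160 × 10^5 ft³.
Runoff depth d = V / A = 0.2008 in.
C = d / P = 0.2008 / 0.462 = 0.43.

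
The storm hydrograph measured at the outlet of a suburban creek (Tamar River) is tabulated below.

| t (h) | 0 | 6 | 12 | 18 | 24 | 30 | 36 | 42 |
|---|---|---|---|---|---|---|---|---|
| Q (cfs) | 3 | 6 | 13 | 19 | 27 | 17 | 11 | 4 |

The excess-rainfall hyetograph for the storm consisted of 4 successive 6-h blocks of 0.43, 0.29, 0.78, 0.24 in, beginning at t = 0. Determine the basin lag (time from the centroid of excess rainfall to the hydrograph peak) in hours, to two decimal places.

Centroid of excess rainfall: t_c = Σ P_i·t̄_i / ΣP_i = 11.8621 h (block centres at 3, 9, 15, 21 h).
Hydrograph peak occurs at t = 24 h, so basin lag t_L = 24 − 11.8621 = 12.14 h.

t_L ≈ 12.14 h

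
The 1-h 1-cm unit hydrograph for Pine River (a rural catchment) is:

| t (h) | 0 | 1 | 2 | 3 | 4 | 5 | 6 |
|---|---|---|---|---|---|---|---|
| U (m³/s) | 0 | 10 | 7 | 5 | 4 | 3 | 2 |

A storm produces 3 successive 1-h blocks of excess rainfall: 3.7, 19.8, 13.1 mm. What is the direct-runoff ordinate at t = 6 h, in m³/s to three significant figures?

By discrete convolution, Q_j = Σ (P_i / 10 mm) · U_{j−i}.
At t = 6 h (j=6): Q = (3.7/10)·2 + (19.8/10)·3 + (13.1/10)·4 = 11.9 m³/s.

Q ≈ 11.9 m³/s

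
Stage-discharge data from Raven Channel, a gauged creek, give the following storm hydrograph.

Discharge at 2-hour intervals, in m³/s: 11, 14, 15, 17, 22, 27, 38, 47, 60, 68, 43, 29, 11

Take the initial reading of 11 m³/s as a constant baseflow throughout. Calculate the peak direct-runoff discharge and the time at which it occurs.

Q_p = 57.0 m³/s at t = 18 h

Subtracting baseflow gives direct-runoff ordinates: 0.0, 3.0, 4.0, 6.0, 11.0, 16.0, 27.0, 36.0, 49.0, 57.0, 32.0, 18.0, 0.0 m³/s.
The maximum is 57.0 m³/s, occurring at the reading for t = 18 h.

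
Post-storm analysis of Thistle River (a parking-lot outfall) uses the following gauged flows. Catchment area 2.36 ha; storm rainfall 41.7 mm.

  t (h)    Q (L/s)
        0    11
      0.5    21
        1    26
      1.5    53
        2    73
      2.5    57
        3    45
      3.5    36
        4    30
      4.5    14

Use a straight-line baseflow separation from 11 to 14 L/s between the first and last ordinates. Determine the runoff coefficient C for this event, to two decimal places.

C ≈ 0.44

ΣQ_DR = 241.0 L/s; V = ΣQ_DR·Δt = 4.338 × 10^5 L.
Runoff depth d = V / A = 18.38 mm.
C = d / P = 18.38 / 41.7 = 0.44.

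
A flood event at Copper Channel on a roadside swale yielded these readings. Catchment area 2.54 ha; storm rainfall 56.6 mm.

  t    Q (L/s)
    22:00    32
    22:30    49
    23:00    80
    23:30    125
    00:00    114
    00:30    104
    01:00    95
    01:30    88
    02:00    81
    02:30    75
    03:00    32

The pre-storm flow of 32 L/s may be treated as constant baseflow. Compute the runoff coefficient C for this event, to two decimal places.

ΣQ_DR = 523.0 L/s; V = ΣQ_DR·Δt = 9.414 × 10^5 L.
Runoff depth d = V / A = 37.06 mm.
C = d / P = 37.06 / 56.6 = 0.65.

C ≈ 0.65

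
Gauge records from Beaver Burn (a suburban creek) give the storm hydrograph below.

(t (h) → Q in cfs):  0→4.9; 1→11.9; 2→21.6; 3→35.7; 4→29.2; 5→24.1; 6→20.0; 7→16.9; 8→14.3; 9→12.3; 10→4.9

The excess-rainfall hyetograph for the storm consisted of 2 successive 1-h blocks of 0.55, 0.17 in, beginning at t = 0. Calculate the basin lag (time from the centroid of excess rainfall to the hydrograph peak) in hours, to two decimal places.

Centroid of excess rainfall: t_c = Σ P_i·t̄_i / ΣP_i = 0.7361 h (block centres at 0.5, 1.5 h).
Hydrograph peak occurs at t = 3 h, so basin lag t_L = 3 − 0.7361 = 2.26 h.

t_L ≈ 2.26 h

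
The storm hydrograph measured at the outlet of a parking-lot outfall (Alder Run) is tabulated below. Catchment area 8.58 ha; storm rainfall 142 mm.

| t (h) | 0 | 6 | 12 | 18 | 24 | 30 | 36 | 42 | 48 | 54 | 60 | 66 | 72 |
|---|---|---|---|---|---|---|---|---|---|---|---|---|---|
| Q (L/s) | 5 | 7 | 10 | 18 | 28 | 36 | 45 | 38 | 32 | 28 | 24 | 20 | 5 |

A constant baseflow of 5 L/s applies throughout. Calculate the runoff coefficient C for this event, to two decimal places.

C ≈ 0.41

ΣQ_DR = 231.0 L/s; V = ΣQ_DR·Δt = 4.990 × 10^6 L.
Runoff depth d = V / A = 58.15 mm.
C = d / P = 58.15 / 142 = 0.41.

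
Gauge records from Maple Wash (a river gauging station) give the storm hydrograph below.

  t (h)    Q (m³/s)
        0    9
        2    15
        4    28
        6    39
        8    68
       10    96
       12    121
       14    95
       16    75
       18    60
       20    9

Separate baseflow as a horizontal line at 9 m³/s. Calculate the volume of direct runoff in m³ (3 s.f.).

Direct-runoff ordinates (Q − Q_b): 0.0, 6.0, 19.0, 30.0, 59.0, 87.0, 112.0, 86.0, 66.0, 51.0, 0.0 m³/s.
ΣQ_DR = 516.0 m³/s.
With Δt = 2 h = 7200 s, V = ΣQ_DR · Δt = 516.0 × 7200 = 3.72 × 10^6 m³.

V ≈ 3.72 × 10^6 m³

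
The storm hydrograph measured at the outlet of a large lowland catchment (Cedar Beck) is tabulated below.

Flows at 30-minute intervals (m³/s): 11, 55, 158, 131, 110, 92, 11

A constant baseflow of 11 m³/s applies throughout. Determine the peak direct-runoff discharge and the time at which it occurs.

Q_p = 147.0 m³/s at t = 1 h

Subtracting baseflow gives direct-runoff ordinates: 0.0, 44.0, 147.0, 120.0, 99.0, 81.0, 0.0 m³/s.
The maximum is 147.0 m³/s, occurring at the reading for t = 1 h.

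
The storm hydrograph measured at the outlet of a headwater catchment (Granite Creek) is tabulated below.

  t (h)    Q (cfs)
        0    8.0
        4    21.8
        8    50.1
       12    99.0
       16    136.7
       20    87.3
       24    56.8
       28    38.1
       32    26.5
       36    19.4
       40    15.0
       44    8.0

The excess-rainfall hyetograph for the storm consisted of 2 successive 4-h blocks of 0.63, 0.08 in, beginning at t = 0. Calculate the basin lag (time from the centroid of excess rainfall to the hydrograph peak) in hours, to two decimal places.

t_L ≈ 13.55 h

Centroid of excess rainfall: t_c = Σ P_i·t̄_i / ΣP_i = 2.4507 h (block centres at 2, 6 h).
Hydrograph peak occurs at t = 16 h, so basin lag t_L = 16 − 2.4507 = 13.55 h.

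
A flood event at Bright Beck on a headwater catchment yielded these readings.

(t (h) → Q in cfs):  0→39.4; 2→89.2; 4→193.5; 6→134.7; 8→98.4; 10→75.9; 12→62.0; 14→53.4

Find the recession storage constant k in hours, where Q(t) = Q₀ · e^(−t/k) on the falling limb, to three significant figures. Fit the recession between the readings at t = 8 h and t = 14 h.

On the falling limb, Q drops from 98.4 to 53.4 cfs between t = 8 h and t = 14 h (Δt = 6 h).
k = −Δt / ln(Q₂/Q₁) = −6 / ln(53.4/98.4) = 9.82 h.

k ≈ 9.82 h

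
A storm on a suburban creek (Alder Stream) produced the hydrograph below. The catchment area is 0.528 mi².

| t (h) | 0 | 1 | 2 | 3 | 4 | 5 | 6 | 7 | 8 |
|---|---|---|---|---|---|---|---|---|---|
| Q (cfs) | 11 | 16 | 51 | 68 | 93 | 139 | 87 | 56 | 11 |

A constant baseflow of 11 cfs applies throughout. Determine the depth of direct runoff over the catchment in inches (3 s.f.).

d ≈ 1.27 in

Direct runoff: 0.0, 5.0, 40.0, 57.0, 82.0, 128.0, 76.0, 45.0, 0.0 cfs; ΣQ_DR = 433.0 cfs.
V = ΣQ_DR · Δt = 433.0 × 3600 s = 1.559 × 10^6 ft³.
Over A = 0.528 mi², depth = V / A = 1.27 in.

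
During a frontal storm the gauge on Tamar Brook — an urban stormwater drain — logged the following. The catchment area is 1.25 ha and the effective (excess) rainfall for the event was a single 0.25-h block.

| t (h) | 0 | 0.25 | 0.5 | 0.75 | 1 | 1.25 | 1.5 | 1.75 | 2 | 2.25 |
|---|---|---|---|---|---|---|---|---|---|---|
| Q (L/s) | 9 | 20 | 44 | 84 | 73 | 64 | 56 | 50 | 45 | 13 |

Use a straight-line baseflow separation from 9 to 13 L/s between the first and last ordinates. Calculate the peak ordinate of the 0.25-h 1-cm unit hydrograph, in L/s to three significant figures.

U_p ≈ 29.4 L/s

Direct runoff: 0.00, 10.56, 34.11, 73.67, 62.22, 52.78, 44.33, 37.89, 32.44, 0.00 L/s; ΣQ_DR = 348.0 L/s, peak = 73.67 L/s.
Runoff depth d = ΣQ_DR·Δt / A = 348.0 × 900 / (1.25 ha) = 25.06 mm.
The 1-cm UH is the DRH scaled by (10 mm)/d, so U_p = 73.67 × 10/25.06 = 29.4 L/s.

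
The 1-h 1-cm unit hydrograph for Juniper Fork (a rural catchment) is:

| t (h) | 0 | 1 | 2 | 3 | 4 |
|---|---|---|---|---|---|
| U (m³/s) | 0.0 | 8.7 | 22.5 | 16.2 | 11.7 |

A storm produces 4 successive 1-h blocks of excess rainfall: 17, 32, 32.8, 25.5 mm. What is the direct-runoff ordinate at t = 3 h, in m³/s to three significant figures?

By discrete convolution, Q_j = Σ (P_i / 10 mm) · U_{j−i}.
At t = 3 h (j=3): Q = (17/10)·16.2 + (32/10)·22.5 + (32.8/10)·8.7 + (25.5/10)·0.0 = 128 m³/s.

Q ≈ 128 m³/s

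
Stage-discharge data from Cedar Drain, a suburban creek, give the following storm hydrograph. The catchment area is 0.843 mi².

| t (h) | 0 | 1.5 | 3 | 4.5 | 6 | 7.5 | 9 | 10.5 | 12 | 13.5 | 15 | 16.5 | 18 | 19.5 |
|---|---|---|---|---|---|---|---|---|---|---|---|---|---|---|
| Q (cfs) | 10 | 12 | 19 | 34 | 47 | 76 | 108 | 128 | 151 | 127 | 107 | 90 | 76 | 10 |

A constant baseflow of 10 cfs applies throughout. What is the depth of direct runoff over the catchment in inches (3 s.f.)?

Direct runoff: 0.0, 2.0, 9.0, 24.0, 37.0, 66.0, 98.0, 118.0, 141.0, 117.0, 97.0, 80.0, 66.0, 0.0 cfs; ΣQ_DR = 855.0 cfs.
V = ΣQ_DR · Δt = 855.0 × 5400 s = 4.617 × 10^6 ft³.
Over A = 0.843 mi², depth = V / A = 2.36 in.

d ≈ 2.36 in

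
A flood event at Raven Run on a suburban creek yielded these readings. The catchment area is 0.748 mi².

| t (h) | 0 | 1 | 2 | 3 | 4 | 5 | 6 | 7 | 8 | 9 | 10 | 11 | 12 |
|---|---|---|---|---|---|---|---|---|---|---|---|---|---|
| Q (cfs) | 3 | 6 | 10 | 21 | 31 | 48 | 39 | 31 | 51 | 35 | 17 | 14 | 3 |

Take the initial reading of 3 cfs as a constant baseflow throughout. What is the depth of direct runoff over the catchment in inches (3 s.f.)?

d ≈ 0.559 in

Direct runoff: 0.0, 3.0, 7.0, 18.0, 28.0, 45.0, 36.0, 28.0, 48.0, 32.0, 14.0, 11.0, 0.0 cfs; ΣQ_DR = 270.0 cfs.
V = ΣQ_DR · Δt = 270.0 × 3600 s = 9.720 × 10^5 ft³.
Over A = 0.748 mi², depth = V / A = 0.559 in.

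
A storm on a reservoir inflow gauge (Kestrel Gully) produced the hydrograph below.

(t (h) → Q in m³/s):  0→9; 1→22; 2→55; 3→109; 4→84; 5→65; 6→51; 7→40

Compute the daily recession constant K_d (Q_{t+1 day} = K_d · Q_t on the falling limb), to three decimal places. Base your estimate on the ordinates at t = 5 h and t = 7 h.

K_d ≈ 0.003

Between t = 5 h and t = 7 h the flow falls from 65 to 40 m³/s over 2×1 h = 2 h.
Per-interval ratio K = (40/65)^(1/2) = 0.7845; K_d = K^(24/1) = 0.003.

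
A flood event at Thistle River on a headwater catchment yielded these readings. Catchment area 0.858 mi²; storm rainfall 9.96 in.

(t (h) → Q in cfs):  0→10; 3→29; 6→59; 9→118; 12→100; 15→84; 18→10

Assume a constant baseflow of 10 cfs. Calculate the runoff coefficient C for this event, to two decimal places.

ΣQ_DR = 340.0 cfs; V = ΣQ_DR·Δt = 3.672 × 10^6 ft³.
Runoff depth d = V / A = 1.842 in.
C = d / P = 1.842 / 9.96 = 0.18.

C ≈ 0.18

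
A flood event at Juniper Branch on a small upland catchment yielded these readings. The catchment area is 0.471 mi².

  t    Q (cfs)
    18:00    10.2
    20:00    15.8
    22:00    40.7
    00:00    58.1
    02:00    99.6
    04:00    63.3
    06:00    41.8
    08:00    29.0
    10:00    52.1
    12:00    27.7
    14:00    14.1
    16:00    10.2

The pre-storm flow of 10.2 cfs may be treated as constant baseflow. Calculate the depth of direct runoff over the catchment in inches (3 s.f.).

d ≈ 2.24 in

Direct runoff: 0.0, 5.6, 30.5, 47.9, 89.4, 53.1, 31.6, 18.8, 41.9, 17.5, 3.9, 0.0 cfs; ΣQ_DR = 340.2 cfs.
V = ΣQ_DR · Δt = 340.2 × 7200 s = 2.449 × 10^6 ft³.
Over A = 0.471 mi², depth = V / A = 2.24 in.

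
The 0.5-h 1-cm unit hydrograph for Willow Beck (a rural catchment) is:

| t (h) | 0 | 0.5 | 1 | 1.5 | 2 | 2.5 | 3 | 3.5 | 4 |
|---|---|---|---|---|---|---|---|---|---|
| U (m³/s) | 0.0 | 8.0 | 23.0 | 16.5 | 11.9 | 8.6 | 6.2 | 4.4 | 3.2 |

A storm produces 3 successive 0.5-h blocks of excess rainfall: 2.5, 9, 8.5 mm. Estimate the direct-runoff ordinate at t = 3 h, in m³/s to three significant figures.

By discrete convolution, Q_j = Σ (P_i / 10 mm) · U_{j−i}.
At t = 3 h (j=6): Q = (2.5/10)·6.2 + (9/10)·8.6 + (8.5/10)·11.9 = 19.4 m³/s.

Q ≈ 19.4 m³/s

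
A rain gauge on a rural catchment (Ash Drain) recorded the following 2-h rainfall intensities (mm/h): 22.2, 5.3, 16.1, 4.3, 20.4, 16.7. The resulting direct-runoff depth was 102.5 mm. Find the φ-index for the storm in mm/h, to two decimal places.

Only the 4 blocks with intensity above φ contribute runoff: 22.2, 16.1, 20.4, 16.7 mm/h.
Σ(I−φ)·Δt = d  ⇒  (22.2+16.1+20.4+16.7 − 4φ)·2 = 102.5
φ = (75.40 − 102.5/2) / 4 = 6.04 mm/h.

φ ≈ 6.04 mm/h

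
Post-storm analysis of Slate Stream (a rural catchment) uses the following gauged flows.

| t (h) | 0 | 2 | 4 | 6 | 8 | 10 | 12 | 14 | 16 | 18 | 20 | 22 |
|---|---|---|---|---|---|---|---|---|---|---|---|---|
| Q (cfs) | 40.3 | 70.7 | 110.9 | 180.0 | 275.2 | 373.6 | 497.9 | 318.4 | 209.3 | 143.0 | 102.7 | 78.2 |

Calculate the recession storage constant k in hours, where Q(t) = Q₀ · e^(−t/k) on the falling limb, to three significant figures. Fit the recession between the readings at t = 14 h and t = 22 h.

On the falling limb, Q drops from 318.4 to 78.2 cfs between t = 14 h and t = 22 h (Δt = 8 h).
k = −Δt / ln(Q₂/Q₁) = −8 / ln(78.2/318.4) = 5.70 h.

k ≈ 5.70 h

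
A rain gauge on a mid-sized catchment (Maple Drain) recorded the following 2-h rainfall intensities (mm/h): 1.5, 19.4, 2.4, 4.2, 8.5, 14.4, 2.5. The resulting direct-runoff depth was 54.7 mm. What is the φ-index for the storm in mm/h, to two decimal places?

Only the 3 blocks with intensity above φ contribute runoff: 19.4, 8.5, 14.4 mm/h.
Σ(I−φ)·Δt = d  ⇒  (19.4+8.5+14.4 − 3φ)·2 = 54.7
φ = (42.30 − 54.7/2) / 3 = 4.98 mm/h.

φ ≈ 4.98 mm/h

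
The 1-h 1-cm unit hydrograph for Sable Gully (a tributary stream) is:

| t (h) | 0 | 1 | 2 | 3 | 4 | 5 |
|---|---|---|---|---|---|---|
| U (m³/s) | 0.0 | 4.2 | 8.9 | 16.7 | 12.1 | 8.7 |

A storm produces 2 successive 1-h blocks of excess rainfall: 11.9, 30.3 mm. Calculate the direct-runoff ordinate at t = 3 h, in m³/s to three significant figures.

By discrete convolution, Q_j = Σ (P_i / 10 mm) · U_{j−i}.
At t = 3 h (j=3): Q = (11.9/10)·16.7 + (30.3/10)·8.9 = 46.8 m³/s.

Q ≈ 46.8 m³/s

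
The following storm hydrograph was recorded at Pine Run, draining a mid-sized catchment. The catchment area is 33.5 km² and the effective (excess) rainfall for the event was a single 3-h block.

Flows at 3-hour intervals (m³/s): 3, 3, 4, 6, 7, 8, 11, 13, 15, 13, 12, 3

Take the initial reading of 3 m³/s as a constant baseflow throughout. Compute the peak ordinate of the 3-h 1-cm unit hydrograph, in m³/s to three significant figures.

Direct runoff: 0.0, 0.0, 1.0, 3.0, 4.0, 5.0, 8.0, 10.0, 12.0, 10.0, 9.0, 0.0 m³/s; ΣQ_DR = 62.00 m³/s, peak = 12.0 m³/s.
Runoff depth d = ΣQ_DR·Δt / A = 62.00 × 10800 / (33.5 km²) = 19.99 mm.
The 1-cm UH is the DRH scaled by (10 mm)/d, so U_p = 12.0 × 10/19.99 = 6.00 m³/s.

U_p ≈ 6.00 m³/s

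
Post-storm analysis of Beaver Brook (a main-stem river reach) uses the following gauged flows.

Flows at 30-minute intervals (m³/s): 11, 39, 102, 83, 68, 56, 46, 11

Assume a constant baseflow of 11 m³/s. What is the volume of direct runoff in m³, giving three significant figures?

V ≈ 5.90 × 10^5 m³

Direct-runoff ordinates (Q − Q_b): 0.0, 28.0, 91.0, 72.0, 57.0, 45.0, 35.0, 0.0 m³/s.
ΣQ_DR = 328.0 m³/s.
With Δt = 0.5 h = 1800 s, V = ΣQ_DR · Δt = 328.0 × 1800 = 5.90 × 10^5 m³.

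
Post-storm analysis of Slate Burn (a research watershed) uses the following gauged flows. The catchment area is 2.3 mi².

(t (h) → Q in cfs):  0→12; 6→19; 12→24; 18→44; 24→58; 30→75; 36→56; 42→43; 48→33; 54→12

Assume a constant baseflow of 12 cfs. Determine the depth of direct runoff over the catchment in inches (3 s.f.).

d ≈ 1.03 in

Direct runoff: 0.0, 7.0, 12.0, 32.0, 46.0, 63.0, 44.0, 31.0, 21.0, 0.0 cfs; ΣQ_DR = 256.0 cfs.
V = ΣQ_DR · Δt = 256.0 × 21600 s = 5.530 × 10^6 ft³.
Over A = 2.3 mi², depth = V / A = 1.03 in.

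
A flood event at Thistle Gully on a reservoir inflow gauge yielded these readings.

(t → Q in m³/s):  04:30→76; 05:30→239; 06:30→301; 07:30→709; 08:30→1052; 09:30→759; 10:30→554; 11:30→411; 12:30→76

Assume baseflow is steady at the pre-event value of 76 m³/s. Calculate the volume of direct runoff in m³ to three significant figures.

Direct-runoff ordinates (Q − Q_b): 0.0, 163.0, 225.0, 633.0, 976.0, 683.0, 478.0, 335.0, 0.0 m³/s.
ΣQ_DR = 3493 m³/s.
With Δt = 1 h = 3600 s, V = ΣQ_DR · Δt = 3493 × 3600 = 1.26 × 10^7 m³.

V ≈ 1.26 × 10^7 m³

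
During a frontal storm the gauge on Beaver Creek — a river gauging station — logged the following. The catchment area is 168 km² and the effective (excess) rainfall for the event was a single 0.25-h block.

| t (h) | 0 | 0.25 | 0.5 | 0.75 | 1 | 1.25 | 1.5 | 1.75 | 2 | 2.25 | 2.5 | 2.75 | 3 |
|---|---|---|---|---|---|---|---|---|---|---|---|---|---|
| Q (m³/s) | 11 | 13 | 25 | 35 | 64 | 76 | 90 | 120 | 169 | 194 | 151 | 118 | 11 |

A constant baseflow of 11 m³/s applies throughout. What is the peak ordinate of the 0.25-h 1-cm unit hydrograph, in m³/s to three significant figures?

U_p ≈ 366 m³/s

Direct runoff: 0.0, 2.0, 14.0, 24.0, 53.0, 65.0, 79.0, 109.0, 158.0, 183.0, 140.0, 107.0, 0.0 m³/s; ΣQ_DR = 934.0 m³/s, peak = 183.0 m³/s.
Runoff depth d = ΣQ_DR·Δt / A = 934.0 × 900 / (168 km²) = 5.004 mm.
The 1-cm UH is the DRH scaled by (10 mm)/d, so U_p = 183.0 × 10/5.004 = 366 m³/s.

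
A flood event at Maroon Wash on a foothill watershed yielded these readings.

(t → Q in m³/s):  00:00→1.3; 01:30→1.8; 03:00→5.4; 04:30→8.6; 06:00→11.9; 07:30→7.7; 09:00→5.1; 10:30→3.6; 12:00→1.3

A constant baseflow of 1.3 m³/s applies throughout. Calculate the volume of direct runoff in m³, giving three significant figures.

V ≈ 1.89 × 10^5 m³

Direct-runoff ordinates (Q − Q_b): 0.0, 0.5, 4.1, 7.3, 10.6, 6.4, 3.8, 2.3, 0.0 m³/s.
ΣQ_DR = 35.00 m³/s.
With Δt = 1.5 h = 5400 s, V = ΣQ_DR · Δt = 35.00 × 5400 = 1.89 × 10^5 m³.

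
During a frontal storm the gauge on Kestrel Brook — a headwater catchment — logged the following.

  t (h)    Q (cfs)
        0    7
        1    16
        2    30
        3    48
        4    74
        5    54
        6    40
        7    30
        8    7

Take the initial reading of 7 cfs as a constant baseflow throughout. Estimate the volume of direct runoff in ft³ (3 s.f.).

Direct-runoff ordinates (Q − Q_b): 0.0, 9.0, 23.0, 41.0, 67.0, 47.0, 33.0, 23.0, 0.0 cfs.
ΣQ_DR = 243.0 cfs.
With Δt = 1 h = 3600 s, V = ΣQ_DR · Δt = 243.0 × 3600 = 8.75 × 10^5 ft³.

V ≈ 8.75 × 10^5 ft³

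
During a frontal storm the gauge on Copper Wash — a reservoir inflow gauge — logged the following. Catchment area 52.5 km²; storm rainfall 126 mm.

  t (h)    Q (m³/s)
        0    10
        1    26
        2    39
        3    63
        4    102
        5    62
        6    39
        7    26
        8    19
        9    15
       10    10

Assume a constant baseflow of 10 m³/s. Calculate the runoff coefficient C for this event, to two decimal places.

C ≈ 0.16

ΣQ_DR = 301.0 m³/s; V = ΣQ_DR·Δt = 1.084 × 10^6 m³.
Runoff depth d = V / A = 20.64 mm.
C = d / P = 20.64 / 126 = 0.16.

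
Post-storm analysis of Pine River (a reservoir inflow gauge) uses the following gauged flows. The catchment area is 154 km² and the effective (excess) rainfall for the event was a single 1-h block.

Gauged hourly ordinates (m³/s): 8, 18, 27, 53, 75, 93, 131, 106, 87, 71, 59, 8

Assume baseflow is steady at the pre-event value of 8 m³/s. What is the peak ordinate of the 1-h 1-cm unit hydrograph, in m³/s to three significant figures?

Direct runoff: 0.0, 10.0, 19.0, 45.0, 67.0, 85.0, 123.0, 98.0, 79.0, 63.0, 51.0, 0.0 m³/s; ΣQ_DR = 640.0 m³/s, peak = 123.0 m³/s.
Runoff depth d = ΣQ_DR·Δt / A = 640.0 × 3600 / (154 km²) = 14.96 mm.
The 1-cm UH is the DRH scaled by (10 mm)/d, so U_p = 123.0 × 10/14.96 = 82.2 m³/s.

U_p ≈ 82.2 m³/s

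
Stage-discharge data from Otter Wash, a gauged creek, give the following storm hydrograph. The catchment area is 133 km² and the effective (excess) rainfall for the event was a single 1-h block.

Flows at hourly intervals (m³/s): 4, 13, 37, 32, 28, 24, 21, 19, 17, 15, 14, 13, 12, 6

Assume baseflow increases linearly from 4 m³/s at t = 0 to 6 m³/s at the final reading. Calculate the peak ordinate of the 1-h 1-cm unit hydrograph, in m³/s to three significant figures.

Direct runoff: 0.00, 8.85, 32.69, 27.54, 23.38, 19.23, 16.08, 13.92, 11.77, 9.62, 8.46, 7.31, 6.15, 0.00 m³/s; ΣQ_DR = 185.0 m³/s, peak = 32.69 m³/s.
Runoff depth d = ΣQ_DR·Δt / A = 185.0 × 3600 / (133 km²) = 5.008 mm.
The 1-cm UH is the DRH scaled by (10 mm)/d, so U_p = 32.69 × 10/5.008 = 65.3 m³/s.

U_p ≈ 65.3 m³/s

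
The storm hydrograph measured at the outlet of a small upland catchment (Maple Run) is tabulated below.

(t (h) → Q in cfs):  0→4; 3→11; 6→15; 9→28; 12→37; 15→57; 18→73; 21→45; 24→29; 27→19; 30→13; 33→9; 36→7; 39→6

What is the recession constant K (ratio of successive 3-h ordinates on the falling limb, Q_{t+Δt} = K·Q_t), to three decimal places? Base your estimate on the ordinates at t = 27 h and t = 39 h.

K ≈ 0.750

Using the recession-limb readings at t = 27 h and t = 39 h: Q falls from 19 to 6 cfs over 4 intervals.
K = (Q₂/Q₁)^(1/4) = (6/19)^(1/4) = 0.750.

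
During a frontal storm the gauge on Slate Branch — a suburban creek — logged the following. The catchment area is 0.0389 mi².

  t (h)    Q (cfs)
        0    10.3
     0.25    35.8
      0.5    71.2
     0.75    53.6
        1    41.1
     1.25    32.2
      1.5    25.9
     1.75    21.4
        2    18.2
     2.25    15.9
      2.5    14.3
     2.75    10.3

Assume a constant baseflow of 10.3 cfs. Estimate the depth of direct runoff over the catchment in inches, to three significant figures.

d ≈ 2.26 in

Direct runoff: 0.0, 25.5, 60.9, 43.3, 30.8, 21.9, 15.6, 11.1, 7.9, 5.6, 4.0, 0.0 cfs; ΣQ_DR = 226.6 cfs.
V = ΣQ_DR · Δt = 226.6 × 900 s = 2.039 × 10^5 ft³.
Over A = 0.0389 mi², depth = V / A = 2.26 in.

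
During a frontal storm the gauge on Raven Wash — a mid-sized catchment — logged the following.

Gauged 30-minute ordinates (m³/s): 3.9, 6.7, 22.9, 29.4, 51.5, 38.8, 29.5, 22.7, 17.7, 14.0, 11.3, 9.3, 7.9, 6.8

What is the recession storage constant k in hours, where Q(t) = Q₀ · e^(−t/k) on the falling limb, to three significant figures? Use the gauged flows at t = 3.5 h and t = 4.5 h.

On the falling limb, Q drops from 22.7 to 14.0 m³/s between t = 3.5 h and t = 4.5 h (Δt = 1 h).
k = −Δt / ln(Q₂/Q₁) = −1 / ln(14.0/22.7) = 2.07 h.

k ≈ 2.07 h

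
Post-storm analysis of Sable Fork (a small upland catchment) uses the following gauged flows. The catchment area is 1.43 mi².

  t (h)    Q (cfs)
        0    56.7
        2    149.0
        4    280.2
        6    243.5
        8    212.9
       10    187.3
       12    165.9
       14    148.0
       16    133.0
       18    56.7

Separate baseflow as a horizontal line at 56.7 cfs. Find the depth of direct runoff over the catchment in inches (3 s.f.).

d ≈ 2.31 in

Direct runoff: 0.0, 92.3, 223.5, 186.8, 156.2, 130.6, 109.2, 91.3, 76.3, 0.0 cfs; ΣQ_DR = 1066 cfs.
V = ΣQ_DR · Δt = 1066 × 7200 s = 7.677 × 10^6 ft³.
Over A = 1.43 mi², depth = V / A = 2.31 in.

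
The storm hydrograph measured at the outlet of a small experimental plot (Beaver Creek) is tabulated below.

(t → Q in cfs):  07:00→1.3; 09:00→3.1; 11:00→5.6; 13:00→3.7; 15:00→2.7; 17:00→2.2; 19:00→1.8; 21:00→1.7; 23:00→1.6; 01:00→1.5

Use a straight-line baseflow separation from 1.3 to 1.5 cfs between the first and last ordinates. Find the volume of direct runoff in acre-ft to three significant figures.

Direct-runoff ordinates (Q − Q_b): 0.00, 1.78, 4.26, 2.33, 1.31, 0.79, 0.37, 0.24, 0.12, 0.00 cfs.
ΣQ_DR = 11.20 cfs.
With Δt = 2 h = 7200 s, V = ΣQ_DR · Δt = 11.20 × 7200 = 80600 ft³ = 1.85 acre-ft.

V ≈ 1.85 acre-ft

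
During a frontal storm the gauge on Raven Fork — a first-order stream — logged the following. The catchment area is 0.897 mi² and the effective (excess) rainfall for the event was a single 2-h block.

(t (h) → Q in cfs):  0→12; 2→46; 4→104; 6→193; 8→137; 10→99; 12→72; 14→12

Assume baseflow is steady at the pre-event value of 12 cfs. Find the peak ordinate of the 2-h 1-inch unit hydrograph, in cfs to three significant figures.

U_p ≈ 90.5 cfs

Direct runoff: 0.0, 34.0, 92.0, 181.0, 125.0, 87.0, 60.0, 0.0 cfs; ΣQ_DR = 579.0 cfs, peak = 181.0 cfs.
Runoff depth d = ΣQ_DR·Δt / A = 579.0 × 7200 / (0.897 mi²) = 2.000 in.
The 1-inch UH is the DRH scaled by (1 in)/d, so U_p = 181.0 × 1/2.000 = 90.5 cfs.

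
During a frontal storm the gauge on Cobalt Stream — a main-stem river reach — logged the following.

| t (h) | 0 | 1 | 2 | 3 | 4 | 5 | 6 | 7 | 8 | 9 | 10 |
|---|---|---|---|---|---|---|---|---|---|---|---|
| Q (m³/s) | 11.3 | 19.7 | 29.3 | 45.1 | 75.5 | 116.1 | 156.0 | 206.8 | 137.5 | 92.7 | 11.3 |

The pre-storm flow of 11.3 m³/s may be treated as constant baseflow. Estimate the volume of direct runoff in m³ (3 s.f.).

Direct-runoff ordinates (Q − Q_b): 0.0, 8.4, 18.0, 33.8, 64.2, 104.8, 144.7, 195.5, 126.2, 81.4, 0.0 m³/s.
ΣQ_DR = 777.0 m³/s.
With Δt = 1 h = 3600 s, V = ΣQ_DR · Δt = 777.0 × 3600 = 2.80 × 10^6 m³.

V ≈ 2.80 × 10^6 m³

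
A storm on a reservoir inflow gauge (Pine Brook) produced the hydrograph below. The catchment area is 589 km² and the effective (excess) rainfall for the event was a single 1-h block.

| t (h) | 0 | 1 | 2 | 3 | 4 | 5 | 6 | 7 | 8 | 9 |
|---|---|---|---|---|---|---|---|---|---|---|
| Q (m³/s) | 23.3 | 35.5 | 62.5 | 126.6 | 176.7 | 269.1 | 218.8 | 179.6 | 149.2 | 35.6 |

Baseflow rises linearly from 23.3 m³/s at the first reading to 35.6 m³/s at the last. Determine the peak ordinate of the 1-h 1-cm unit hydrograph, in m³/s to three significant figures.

U_p ≈ 398 m³/s

Direct runoff: 0.00, 10.83, 36.47, 99.20, 147.93, 238.97, 187.30, 146.73, 114.97, 0.00 m³/s; ΣQ_DR = 982.4 m³/s, peak = 238.97 m³/s.
Runoff depth d = ΣQ_DR·Δt / A = 982.4 × 3600 / (589 km²) = 6.004 mm.
The 1-cm UH is the DRH scaled by (10 mm)/d, so U_p = 238.97 × 10/6.004 = 398 m³/s.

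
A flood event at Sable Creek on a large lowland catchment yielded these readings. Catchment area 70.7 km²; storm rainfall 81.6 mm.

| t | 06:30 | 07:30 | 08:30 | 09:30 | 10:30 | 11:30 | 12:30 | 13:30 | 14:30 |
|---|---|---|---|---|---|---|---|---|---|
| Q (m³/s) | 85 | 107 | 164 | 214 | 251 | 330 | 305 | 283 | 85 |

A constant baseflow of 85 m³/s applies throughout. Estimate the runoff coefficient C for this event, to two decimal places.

ΣQ_DR = 1059 m³/s; V = ΣQ_DR·Δt = 3.812 × 10^6 m³.
Runoff depth d = V / A = 53.92 mm.
C = d / P = 53.92 / 81.6 = 0.66.

C ≈ 0.66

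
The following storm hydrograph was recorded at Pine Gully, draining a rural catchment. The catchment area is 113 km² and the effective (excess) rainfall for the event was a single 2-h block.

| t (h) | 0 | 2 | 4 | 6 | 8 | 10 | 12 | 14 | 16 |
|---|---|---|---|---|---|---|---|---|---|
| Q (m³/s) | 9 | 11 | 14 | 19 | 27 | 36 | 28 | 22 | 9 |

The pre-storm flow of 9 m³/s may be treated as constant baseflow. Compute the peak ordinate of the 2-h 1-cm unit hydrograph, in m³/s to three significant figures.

U_p ≈ 45.1 m³/s

Direct runoff: 0.0, 2.0, 5.0, 10.0, 18.0, 27.0, 19.0, 13.0, 0.0 m³/s; ΣQ_DR = 94.00 m³/s, peak = 27.0 m³/s.
Runoff depth d = ΣQ_DR·Δt / A = 94.00 × 7200 / (113 km²) = 5.989 mm.
The 1-cm UH is the DRH scaled by (10 mm)/d, so U_p = 27.0 × 10/5.989 = 45.1 m³/s.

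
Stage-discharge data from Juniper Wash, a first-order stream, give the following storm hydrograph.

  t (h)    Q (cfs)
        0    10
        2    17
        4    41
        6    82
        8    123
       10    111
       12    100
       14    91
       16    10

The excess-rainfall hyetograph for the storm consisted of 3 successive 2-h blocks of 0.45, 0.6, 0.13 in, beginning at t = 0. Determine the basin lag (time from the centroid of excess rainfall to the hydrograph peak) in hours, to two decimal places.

t_L ≈ 5.54 h

Centroid of excess rainfall: t_c = Σ P_i·t̄_i / ΣP_i = 2.4576 h (block centres at 1, 3, 5 h).
Hydrograph peak occurs at t = 8 h, so basin lag t_L = 8 − 2.4576 = 5.54 h.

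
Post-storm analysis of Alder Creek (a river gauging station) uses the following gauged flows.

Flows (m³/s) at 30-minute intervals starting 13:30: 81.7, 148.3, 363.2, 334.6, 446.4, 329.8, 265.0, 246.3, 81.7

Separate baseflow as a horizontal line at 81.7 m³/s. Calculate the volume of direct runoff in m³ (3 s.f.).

Direct-runoff ordinates (Q − Q_b): 0.0, 66.6, 281.5, 252.9, 364.7, 248.1, 183.3, 164.6, 0.0 m³/s.
ΣQ_DR = 1562 m³/s.
With Δt = 0.5 h = 1800 s, V = ΣQ_DR · Δt = 1562 × 1800 = 2.81 × 10^6 m³.

V ≈ 2.81 × 10^6 m³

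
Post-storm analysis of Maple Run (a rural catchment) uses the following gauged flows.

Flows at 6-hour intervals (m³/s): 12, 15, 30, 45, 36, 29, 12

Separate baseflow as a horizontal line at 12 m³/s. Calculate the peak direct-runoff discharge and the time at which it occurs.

Q_p = 33.0 m³/s at t = 18 h

Subtracting baseflow gives direct-runoff ordinates: 0.0, 3.0, 18.0, 33.0, 24.0, 17.0, 0.0 m³/s.
The maximum is 33.0 m³/s, occurring at the reading for t = 18 h.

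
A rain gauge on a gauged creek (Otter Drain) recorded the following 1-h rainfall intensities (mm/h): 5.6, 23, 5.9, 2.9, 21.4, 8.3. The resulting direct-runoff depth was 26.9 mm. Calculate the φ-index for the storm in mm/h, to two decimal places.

Only the 2 blocks with intensity above φ contribute runoff: 23, 21.4 mm/h.
Σ(I−φ)·Δt = d  ⇒  (23+21.4 − 2φ)·1 = 26.9
φ = (44.40 − 26.9/1) / 2 = 8.75 mm/h.

φ ≈ 8.75 mm/h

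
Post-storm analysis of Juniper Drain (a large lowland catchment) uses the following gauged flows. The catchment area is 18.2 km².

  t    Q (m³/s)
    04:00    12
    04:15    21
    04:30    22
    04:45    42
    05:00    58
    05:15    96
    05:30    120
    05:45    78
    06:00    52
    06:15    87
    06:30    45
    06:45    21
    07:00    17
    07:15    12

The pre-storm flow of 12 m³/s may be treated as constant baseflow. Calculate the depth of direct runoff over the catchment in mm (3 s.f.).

Direct runoff: 0.0, 9.0, 10.0, 30.0, 46.0, 84.0, 108.0, 66.0, 40.0, 75.0, 33.0, 9.0, 5.0, 0.0 m³/s; ΣQ_DR = 515.0 m³/s.
V = ΣQ_DR · Δt = 515.0 × 900 s = 4.635 × 10^5 m³.
Over A = 18.2 km², depth = V / A = 25.5 mm.

d ≈ 25.5 mm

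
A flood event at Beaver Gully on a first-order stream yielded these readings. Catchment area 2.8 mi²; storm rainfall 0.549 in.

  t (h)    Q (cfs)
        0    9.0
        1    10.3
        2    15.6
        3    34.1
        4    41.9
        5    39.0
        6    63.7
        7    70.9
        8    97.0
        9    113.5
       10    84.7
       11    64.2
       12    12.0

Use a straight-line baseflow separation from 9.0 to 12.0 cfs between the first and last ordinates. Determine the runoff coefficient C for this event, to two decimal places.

ΣQ_DR = 519.4 cfs; V = ΣQ_DR·Δt = 1.870 × 10^6 ft³.
Runoff depth d = V / A = 0.2874 in.
C = d / P = 0.2874 / 0.549 = 0.52.

C ≈ 0.52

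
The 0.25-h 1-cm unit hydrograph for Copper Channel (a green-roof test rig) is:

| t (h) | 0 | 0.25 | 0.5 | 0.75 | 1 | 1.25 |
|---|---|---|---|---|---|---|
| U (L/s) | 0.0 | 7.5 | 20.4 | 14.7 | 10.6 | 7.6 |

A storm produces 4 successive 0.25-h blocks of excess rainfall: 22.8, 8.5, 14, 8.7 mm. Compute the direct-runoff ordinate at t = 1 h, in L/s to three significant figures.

Q ≈ 71.7 L/s

By discrete convolution, Q_j = Σ (P_i / 10 mm) · U_{j−i}.
At t = 1 h (j=4): Q = (22.8/10)·10.6 + (8.5/10)·14.7 + (14/10)·20.4 + (8.7/10)·7.5 = 71.7 L/s.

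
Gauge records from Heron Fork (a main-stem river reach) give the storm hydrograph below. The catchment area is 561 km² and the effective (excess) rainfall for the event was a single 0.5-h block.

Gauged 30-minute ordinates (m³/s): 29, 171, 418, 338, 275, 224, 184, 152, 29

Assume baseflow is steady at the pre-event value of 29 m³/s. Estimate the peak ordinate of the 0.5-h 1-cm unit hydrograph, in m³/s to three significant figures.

Direct runoff: 0.0, 142.0, 389.0, 309.0, 246.0, 195.0, 155.0, 123.0, 0.0 m³/s; ΣQ_DR = 1559 m³/s, peak = 389.0 m³/s.
Runoff depth d = ΣQ_DR·Δt / A = 1559 × 1800 / (561 km²) = 5.002 mm.
The 1-cm UH is the DRH scaled by (10 mm)/d, so U_p = 389.0 × 10/5.002 = 778 m³/s.

U_p ≈ 778 m³/s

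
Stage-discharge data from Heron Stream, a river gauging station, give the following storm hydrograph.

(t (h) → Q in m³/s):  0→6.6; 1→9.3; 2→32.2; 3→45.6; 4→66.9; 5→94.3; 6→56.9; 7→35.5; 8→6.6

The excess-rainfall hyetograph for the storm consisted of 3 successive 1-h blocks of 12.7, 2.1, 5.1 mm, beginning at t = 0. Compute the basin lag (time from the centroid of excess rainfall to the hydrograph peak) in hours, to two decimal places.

Centroid of excess rainfall: t_c = Σ P_i·t̄_i / ΣP_i = 1.1181 h (block centres at 0.5, 1.5, 2.5 h).
Hydrograph peak occurs at t = 5 h, so basin lag t_L = 5 − 1.1181 = 3.88 h.

t_L ≈ 3.88 h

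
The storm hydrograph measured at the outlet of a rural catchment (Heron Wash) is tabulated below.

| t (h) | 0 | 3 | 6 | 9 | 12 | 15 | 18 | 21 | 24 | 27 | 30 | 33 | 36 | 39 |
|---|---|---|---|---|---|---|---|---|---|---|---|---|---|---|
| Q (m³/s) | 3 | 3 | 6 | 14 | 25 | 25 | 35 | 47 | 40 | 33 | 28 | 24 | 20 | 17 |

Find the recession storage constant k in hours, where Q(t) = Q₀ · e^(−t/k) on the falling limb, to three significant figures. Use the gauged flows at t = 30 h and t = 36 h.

On the falling limb, Q drops from 28 to 20 m³/s between t = 30 h and t = 36 h (Δt = 6 h).
k = −Δt / ln(Q₂/Q₁) = −6 / ln(20/28) = 17.8 h.

k ≈ 17.8 h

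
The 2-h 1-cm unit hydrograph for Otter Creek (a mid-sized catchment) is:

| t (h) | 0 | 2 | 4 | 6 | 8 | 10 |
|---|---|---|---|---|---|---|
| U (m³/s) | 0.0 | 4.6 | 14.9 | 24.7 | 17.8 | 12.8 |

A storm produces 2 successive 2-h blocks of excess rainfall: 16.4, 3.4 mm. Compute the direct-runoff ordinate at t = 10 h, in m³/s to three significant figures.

Q ≈ 27.0 m³/s

By discrete convolution, Q_j = Σ (P_i / 10 mm) · U_{j−i}.
At t = 10 h (j=5): Q = (16.4/10)·12.8 + (3.4/10)·17.8 = 27.0 m³/s.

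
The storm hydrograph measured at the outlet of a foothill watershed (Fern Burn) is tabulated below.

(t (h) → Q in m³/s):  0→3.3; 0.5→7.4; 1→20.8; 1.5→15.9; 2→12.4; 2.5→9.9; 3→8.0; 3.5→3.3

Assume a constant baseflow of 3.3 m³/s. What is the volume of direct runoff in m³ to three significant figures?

V ≈ 98300 m³

Direct-runoff ordinates (Q − Q_b): 0.0, 4.1, 17.5, 12.6, 9.1, 6.6, 4.7, 0.0 m³/s.
ΣQ_DR = 54.60 m³/s.
With Δt = 0.5 h = 1800 s, V = ΣQ_DR · Δt = 54.60 × 1800 = 98300 m³.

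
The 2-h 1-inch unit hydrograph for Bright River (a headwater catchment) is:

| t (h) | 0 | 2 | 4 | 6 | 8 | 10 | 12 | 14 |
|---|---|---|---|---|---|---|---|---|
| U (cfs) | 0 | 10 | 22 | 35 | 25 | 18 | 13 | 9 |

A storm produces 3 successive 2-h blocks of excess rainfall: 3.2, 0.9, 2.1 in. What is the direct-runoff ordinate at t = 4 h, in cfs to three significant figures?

By discrete convolution, Q_j = Σ (P_i / 1 in) · U_{j−i}.
At t = 4 h (j=2): Q = (3.2/1)·22 + (0.9/1)·10 + (2.1/1)·0 = 79.4 cfs.

Q ≈ 79.4 cfs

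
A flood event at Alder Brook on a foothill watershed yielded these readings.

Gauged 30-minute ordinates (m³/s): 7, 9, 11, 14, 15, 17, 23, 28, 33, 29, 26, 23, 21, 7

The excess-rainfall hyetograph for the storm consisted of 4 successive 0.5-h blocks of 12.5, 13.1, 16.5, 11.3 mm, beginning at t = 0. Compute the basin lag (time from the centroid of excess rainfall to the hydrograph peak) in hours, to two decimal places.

Centroid of excess rainfall: t_c = Σ P_i·t̄_i / ΣP_i = 0.9991 h (block centres at 0.25, 0.75, 1.25, 1.75 h).
Hydrograph peak occurs at t = 4 h, so basin lag t_L = 4 − 0.9991 = 3.00 h.

t_L ≈ 3.00 h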